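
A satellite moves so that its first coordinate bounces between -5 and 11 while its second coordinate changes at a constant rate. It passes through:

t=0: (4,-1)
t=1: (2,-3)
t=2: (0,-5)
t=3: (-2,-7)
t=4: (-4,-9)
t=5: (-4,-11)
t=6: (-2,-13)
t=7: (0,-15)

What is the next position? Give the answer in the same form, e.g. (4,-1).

(2,-17)

The first coordinate travels 2 per step and bounces off the walls at -5 and 11.
  step 8: 0 → 2
The second coordinate changes by -2 each step: at step 8 it is -17.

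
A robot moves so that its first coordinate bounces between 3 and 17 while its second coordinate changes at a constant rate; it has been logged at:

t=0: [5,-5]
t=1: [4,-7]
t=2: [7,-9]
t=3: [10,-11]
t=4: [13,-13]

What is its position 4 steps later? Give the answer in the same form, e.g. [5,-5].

[9,-21]

The first coordinate travels 3 per step and bounces off the walls at 3 and 17.
  step 5: 13 → 16
  step 6: 16 → 15
  step 7: 15 → 12
  step 8: 12 → 9
The second coordinate changes by -2 each step: at step 8 it is -21.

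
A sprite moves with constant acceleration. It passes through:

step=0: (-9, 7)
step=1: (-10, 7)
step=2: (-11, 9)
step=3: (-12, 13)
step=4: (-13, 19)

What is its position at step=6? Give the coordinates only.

Taking differences between consecutive positions: (-1, +0), (-1, +2), (-1, +4), (-1, +6). These grow by (+0, +2) each step.
step 5: (-13, 19) + (-1, +8) → (-14, 27)
step 6: (-14, 27) + (-1, +10) → (-15, 37)

(-15, 37)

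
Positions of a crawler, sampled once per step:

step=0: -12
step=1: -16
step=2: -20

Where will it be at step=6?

The position changes by -4 every step.
step 3: -20 − 4 → -24
step 4: -24 − 4 → -28
step 5: -28 − 4 → -32
step 6: -32 − 4 → -36

-36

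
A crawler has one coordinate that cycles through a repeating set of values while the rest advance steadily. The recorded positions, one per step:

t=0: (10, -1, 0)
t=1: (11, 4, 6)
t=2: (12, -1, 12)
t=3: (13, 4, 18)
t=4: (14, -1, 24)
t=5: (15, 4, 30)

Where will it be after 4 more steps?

(19, 4, 54)

The first coordinate changes by +1 each step, so at step 9 it is 10 + 9·(1) = 19.
The second coordinate repeats the cycle [-1, 4] with period 2; step 9 mod 2 = 1, giving 4.
The third coordinate changes by +6 each step, so at step 9 it is 0 + 9·(6) = 54.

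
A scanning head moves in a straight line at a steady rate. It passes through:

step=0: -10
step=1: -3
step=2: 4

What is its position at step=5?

The position changes by +7 every step.
step 3: 4 + 7 → 11
step 4: 11 + 7 → 18
step 5: 18 + 7 → 25

25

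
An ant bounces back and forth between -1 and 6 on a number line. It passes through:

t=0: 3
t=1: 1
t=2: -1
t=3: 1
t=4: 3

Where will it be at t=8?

1

The value reflects between -1 and 6, moving 2 per step.
  step 5: 3 → 5
  step 6: 5 → 5
  step 7: 5 → 3
  step 8: 3 → 1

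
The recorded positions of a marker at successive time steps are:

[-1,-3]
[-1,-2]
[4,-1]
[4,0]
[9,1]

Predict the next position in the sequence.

Step-to-step displacements: [+0,+1], [+5,+1], [+0,+1], [+5,+1] — a repeating cycle of length 2.
step 5: apply [+0,+1] → [9,2]

[9,2]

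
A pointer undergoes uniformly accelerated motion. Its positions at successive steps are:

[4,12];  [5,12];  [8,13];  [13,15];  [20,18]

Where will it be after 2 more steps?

[40,27]

Successive displacements: [+1,+0], [+3,+1], [+5,+2], [+7,+3] — each changes by [+2,+1].
step 5: [20,18] + [+9,+4] → [29,22]
step 6: [29,22] + [+11,+5] → [40,27]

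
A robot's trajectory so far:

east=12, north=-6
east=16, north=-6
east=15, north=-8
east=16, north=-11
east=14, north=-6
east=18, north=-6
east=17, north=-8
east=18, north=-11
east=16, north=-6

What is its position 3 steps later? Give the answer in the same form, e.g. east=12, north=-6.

east=20, north=-11

The moves between consecutive positions are (+4, +0), (-1, -2), (+1, -3), (-2, +5), (+4, +0), (-1, -2), (+1, -3), (-2, +5); they repeat the 4-cycle [(+4, +0), (-1, -2), (+1, -3), (-2, +5)].
step 9: apply (+4, +0) → east=20, north=-6
step 10: apply (-1, -2) → east=19, north=-8
step 11: apply (+1, -3) → east=20, north=-11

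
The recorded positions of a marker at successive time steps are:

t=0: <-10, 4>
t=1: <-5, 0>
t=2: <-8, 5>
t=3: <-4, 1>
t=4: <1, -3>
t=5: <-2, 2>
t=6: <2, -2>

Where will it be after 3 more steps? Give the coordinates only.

Differencing gives <+5, -4>, <-3, +5>, <+4, -4>, <+5, -4>, <-3, +5>, <+4, -4>. This is the pattern <+5, -4>, <-3, +5>, <+4, -4> repeated.
step 7: apply <+5, -4> → <7, -6>
step 8: apply <-3, +5> → <4, -1>
step 9: apply <+4, -4> → <8, -5>

<8, -5>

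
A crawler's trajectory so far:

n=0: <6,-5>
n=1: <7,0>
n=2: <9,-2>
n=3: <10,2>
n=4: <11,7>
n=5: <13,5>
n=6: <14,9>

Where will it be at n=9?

<18,16>

Differencing gives <+1,+5>, <+2,-2>, <+1,+4>, <+1,+5>, <+2,-2>, <+1,+4>. This is the pattern <+1,+5>, <+2,-2>, <+1,+4> repeated.
step 7: apply <+1,+5> → <15,14>
step 8: apply <+2,-2> → <17,12>
step 9: apply <+1,+4> → <18,16>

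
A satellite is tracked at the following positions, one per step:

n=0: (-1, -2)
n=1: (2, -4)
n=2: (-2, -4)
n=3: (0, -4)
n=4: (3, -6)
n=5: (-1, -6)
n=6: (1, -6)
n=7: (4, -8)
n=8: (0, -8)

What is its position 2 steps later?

(5, -10)

Step-to-step displacements: (+3, -2), (-4, +0), (+2, +0), (+3, -2), (-4, +0), (+2, +0), (+3, -2), (-4, +0) — a repeating cycle of length 3.
step 9: apply (+2, +0) → (2, -8)
step 10: apply (+3, -2) → (5, -10)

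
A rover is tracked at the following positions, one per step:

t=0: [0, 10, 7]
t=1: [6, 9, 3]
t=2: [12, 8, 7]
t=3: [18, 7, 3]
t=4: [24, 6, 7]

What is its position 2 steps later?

First: linear, +6 per step → 36 at step 6.
Second: linear, -1 per step → 4 at step 6.
Third: cycles through 7, 3 every 2 steps. Step 6 lands at position 0 of the cycle → 7.

[36, 4, 7]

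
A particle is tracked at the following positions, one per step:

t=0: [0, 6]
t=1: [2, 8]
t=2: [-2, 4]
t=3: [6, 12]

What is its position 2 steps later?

Step-to-step displacements: [+2, +2], [-4, -4], [+8, +8]; each is -2× the previous.
step 4: [6, 12] + [-16, -16] → [-10, -4]
step 5: [-10, -4] + [+32, +32] → [22, 28]

[22, 28]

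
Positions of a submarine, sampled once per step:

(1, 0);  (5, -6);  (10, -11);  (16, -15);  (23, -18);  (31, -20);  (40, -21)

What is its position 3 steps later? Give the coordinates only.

(73, -18)

First differences are (+4, -6), (+5, -5), (+6, -4), (+7, -3), (+8, -2), (+9, -1); their common second difference is (+1, +1) (constant acceleration).
step 7: (40, -21) + (+10, +0) → (50, -21)
step 8: (50, -21) + (+11, +1) → (61, -20)
step 9: (61, -20) + (+12, +2) → (73, -18)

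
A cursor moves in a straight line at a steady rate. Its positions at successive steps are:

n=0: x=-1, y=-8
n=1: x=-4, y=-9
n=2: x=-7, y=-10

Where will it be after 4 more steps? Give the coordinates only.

x=-19, y=-14

Each step adds (-3,-1) to the position.
step 3: x=-7, y=-10 + (-3,-1) → x=-10, y=-11
step 4: x=-10, y=-11 + (-3,-1) → x=-13, y=-12
step 5: x=-13, y=-12 + (-3,-1) → x=-16, y=-13
step 6: x=-16, y=-13 + (-3,-1) → x=-19, y=-14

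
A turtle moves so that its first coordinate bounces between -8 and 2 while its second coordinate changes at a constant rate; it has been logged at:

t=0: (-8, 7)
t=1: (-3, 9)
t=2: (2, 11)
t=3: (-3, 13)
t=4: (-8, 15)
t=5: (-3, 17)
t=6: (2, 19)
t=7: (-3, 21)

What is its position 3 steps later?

(2, 27)

The first coordinate reflects between -8 and 2, moving 5 per step.
  step 8: -3 → -8
  step 9: -8 → -3
  step 10: -3 → 2
The second coordinate changes by +2 each step: at step 10 it is 27.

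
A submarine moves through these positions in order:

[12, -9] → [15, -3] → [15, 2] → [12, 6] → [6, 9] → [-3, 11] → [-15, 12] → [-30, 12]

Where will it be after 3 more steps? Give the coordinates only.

[-93, 6]

First differences are [+3, +6], [+0, +5], [-3, +4], [-6, +3], [-9, +2], [-12, +1], [-15, +0]; their common second difference is [-3, -1] (constant acceleration).
step 8: [-30, 12] + [-18, -1] → [-48, 11]
step 9: [-48, 11] + [-21, -2] → [-69, 9]
step 10: [-69, 9] + [-24, -3] → [-93, 6]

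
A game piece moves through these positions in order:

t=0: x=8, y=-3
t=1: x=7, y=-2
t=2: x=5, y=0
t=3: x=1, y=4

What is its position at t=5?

Consecutive displacements (-1, +1), (-2, +2), (-4, +4) scale by a factor of 2 each step.
step 4: x=1, y=4 + (-8, +8) → x=-7, y=12
step 5: x=-7, y=12 + (-16, +16) → x=-23, y=28

x=-23, y=28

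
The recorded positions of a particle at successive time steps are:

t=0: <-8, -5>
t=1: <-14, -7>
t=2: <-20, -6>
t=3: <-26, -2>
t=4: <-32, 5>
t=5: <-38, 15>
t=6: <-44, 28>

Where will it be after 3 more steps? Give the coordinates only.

Successive displacements: <-6, -2>, <-6, +1>, <-6, +4>, <-6, +7>, <-6, +10>, <-6, +13> — each changes by <+0, +3>.
step 7: <-44, 28> + <-6, +16> → <-50, 44>
step 8: <-50, 44> + <-6, +19> → <-56, 63>
step 9: <-56, 63> + <-6, +22> → <-62, 85>

<-62, 85>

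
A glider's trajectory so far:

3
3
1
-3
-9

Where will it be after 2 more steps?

-27

Taking differences between consecutive positions: +0, -2, -4, -6. These grow by -2 each step.
step 5: -9 − 8 → -17
step 6: -17 − 10 → -27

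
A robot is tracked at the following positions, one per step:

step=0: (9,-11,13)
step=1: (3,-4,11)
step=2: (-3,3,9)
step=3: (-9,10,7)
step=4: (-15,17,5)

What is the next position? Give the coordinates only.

(-21,24,3)

The position changes by (-6,+7,-2) every step.
step 5: (-15,17,5) + (-6,+7,-2) → (-21,24,3)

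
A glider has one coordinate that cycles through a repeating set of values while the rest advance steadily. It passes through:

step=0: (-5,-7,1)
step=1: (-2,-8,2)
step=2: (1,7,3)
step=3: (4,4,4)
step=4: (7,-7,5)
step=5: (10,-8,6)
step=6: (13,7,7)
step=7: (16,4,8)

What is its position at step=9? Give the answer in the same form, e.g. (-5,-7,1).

(22,-8,10)

First: linear, +3 per step → 22 at step 9.
Second: cycles through -7, -8, 7, 4 every 4 steps. Step 9 lands at position 1 of the cycle → -8.
Third: linear, +1 per step → 10 at step 9.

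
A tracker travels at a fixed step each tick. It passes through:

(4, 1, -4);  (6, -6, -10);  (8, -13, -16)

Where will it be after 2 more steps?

(12, -27, -28)

Each step adds (+2, -7, -6) to the position.
step 3: (8, -13, -16) + (+2, -7, -6) → (10, -20, -22)
step 4: (10, -20, -22) + (+2, -7, -6) → (12, -27, -28)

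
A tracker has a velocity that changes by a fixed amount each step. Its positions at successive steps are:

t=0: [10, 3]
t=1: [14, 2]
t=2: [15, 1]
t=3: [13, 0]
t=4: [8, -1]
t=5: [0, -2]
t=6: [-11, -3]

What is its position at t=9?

Taking differences between consecutive positions: [+4, -1], [+1, -1], [-2, -1], [-5, -1], [-8, -1], [-11, -1]. These grow by [-3, +0] each step.
step 7: [-11, -3] + [-14, -1] → [-25, -4]
step 8: [-25, -4] + [-17, -1] → [-42, -5]
step 9: [-42, -5] + [-20, -1] → [-62, -6]

[-62, -6]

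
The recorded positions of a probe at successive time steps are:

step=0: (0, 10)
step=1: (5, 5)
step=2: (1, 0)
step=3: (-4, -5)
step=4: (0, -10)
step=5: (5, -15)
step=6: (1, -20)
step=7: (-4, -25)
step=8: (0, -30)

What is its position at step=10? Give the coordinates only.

(1, -40)

First: cycles through 0, 5, 1, -4 every 4 steps. Step 10 lands at position 2 of the cycle → 1.
Second: linear, -5 per step → -40 at step 10.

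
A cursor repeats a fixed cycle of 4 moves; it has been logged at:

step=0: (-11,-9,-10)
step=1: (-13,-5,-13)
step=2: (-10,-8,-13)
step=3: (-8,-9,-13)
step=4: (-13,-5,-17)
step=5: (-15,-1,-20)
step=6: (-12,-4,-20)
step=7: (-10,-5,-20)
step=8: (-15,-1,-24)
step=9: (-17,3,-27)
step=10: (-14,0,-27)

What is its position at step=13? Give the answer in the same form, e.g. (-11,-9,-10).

(-19,7,-34)

Step-to-step displacements: (-2,+4,-3), (+3,-3,+0), (+2,-1,+0), (-5,+4,-4), (-2,+4,-3), (+3,-3,+0), (+2,-1,+0), (-5,+4,-4), (-2,+4,-3), (+3,-3,+0) — a repeating cycle of length 4.
step 11: apply (+2,-1,+0) → (-12,-1,-27)
step 12: apply (-5,+4,-4) → (-17,3,-31)
step 13: apply (-2,+4,-3) → (-19,7,-34)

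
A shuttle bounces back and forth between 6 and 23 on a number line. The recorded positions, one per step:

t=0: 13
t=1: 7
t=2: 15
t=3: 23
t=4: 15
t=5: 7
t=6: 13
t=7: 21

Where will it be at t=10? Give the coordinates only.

11

The value reflects between 6 and 23, moving 8 per step.
  step 8: 21 → 17
  step 9: 17 → 9
  step 10: 9 → 11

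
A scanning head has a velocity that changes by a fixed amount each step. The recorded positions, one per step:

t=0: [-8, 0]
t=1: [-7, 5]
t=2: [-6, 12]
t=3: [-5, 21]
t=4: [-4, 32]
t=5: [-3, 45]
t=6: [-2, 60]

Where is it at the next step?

Taking differences between consecutive positions: [+1, +5], [+1, +7], [+1, +9], [+1, +11], [+1, +13], [+1, +15]. These grow by [+0, +2] each step.
step 7: [-2, 60] + [+1, +17] → [-1, 77]

[-1, 77]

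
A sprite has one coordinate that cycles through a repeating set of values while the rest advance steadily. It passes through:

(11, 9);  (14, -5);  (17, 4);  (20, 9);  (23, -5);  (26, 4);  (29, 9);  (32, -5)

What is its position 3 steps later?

First: linear, +3 per step → 41 at step 10.
Second: cycles through 9, -5, 4 every 3 steps. Step 10 lands at position 1 of the cycle → -5.

(41, -5)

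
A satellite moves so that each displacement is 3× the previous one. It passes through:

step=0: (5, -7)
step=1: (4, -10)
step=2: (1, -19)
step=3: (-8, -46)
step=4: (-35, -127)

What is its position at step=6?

(-359, -1099)

Consecutive displacements (-1, -3), (-3, -9), (-9, -27), (-27, -81) scale by a factor of 3 each step.
step 5: (-35, -127) + (-81, -243) → (-116, -370)
step 6: (-116, -370) + (-243, -729) → (-359, -1099)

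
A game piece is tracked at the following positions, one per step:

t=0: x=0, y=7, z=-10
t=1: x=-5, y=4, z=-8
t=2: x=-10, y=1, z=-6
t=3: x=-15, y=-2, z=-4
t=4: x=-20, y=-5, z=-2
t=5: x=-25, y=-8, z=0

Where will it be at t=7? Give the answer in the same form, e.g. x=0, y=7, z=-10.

Each step adds (-5, -3, +2) to the position.
step 6: x=-25, y=-8, z=0 + (-5, -3, +2) → x=-30, y=-11, z=2
step 7: x=-30, y=-11, z=2 + (-5, -3, +2) → x=-35, y=-14, z=4

x=-35, y=-14, z=4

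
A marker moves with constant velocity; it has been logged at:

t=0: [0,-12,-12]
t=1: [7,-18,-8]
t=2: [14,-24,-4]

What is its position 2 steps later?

Constant displacement of [+7,-6,+4] per step.
step 3: [14,-24,-4] + [+7,-6,+4] → [21,-30,0]
step 4: [21,-30,0] + [+7,-6,+4] → [28,-36,4]

[28,-36,4]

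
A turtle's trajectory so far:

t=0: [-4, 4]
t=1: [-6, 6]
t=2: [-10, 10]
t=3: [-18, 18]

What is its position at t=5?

The jumps are [-2, +2], [-4, +4], [-8, +8] — a geometric progression with ratio 2.
step 4: [-18, 18] + [-16, +16] → [-34, 34]
step 5: [-34, 34] + [-32, +32] → [-66, 66]

[-66, 66]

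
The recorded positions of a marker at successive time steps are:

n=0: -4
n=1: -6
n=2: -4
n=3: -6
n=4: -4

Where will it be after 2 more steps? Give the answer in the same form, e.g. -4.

Consecutive displacements -2, +2, -2, +2 scale by a factor of -1 each step.
step 5: -4 − 2 → -6
step 6: -6 + 2 → -4

-4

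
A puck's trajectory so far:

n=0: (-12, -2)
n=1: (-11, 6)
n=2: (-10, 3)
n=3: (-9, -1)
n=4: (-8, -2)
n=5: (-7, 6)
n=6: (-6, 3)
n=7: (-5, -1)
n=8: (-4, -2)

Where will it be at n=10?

(-2, 3)

The first coordinate changes by +1 each step, so at step 10 it is -12 + 10·(1) = -2.
The second coordinate repeats the cycle [-2, 6, 3, -1] with period 4; step 10 mod 4 = 2, giving 3.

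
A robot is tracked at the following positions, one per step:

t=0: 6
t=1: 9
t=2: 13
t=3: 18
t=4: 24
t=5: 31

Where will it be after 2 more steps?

48

First differences are +3, +4, +5, +6, +7; their common second difference is +1 (constant acceleration).
step 6: 31 + 8 → 39
step 7: 39 + 9 → 48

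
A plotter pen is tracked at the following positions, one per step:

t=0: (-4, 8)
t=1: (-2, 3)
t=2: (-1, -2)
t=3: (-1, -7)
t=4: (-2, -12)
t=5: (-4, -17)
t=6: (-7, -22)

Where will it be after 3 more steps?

Successive displacements: (+2, -5), (+1, -5), (+0, -5), (-1, -5), (-2, -5), (-3, -5) — each changes by (-1, +0).
step 7: (-7, -22) + (-4, -5) → (-11, -27)
step 8: (-11, -27) + (-5, -5) → (-16, -32)
step 9: (-16, -32) + (-6, -5) → (-22, -37)

(-22, -37)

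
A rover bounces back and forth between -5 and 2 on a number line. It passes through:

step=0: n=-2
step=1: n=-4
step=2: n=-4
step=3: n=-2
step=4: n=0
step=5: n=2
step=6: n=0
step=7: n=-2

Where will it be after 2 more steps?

n=-4

The value travels 2 per step and bounces off the walls at -5 and 2.
  step 8: -2 → -4
  step 9: -4 → -4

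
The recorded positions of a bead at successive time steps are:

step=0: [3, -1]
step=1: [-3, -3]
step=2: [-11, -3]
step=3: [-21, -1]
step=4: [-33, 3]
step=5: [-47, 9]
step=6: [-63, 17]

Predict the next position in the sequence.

[-81, 27]

Taking differences between consecutive positions: [-6, -2], [-8, +0], [-10, +2], [-12, +4], [-14, +6], [-16, +8]. These grow by [-2, +2] each step.
step 7: [-63, 17] + [-18, +10] → [-81, 27]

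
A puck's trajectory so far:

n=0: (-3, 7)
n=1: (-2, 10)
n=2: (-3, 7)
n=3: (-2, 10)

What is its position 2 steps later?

The jumps are (+1, +3), (-1, -3), (+1, +3) — a geometric progression with ratio -1.
step 4: (-2, 10) + (-1, -3) → (-3, 7)
step 5: (-3, 7) + (+1, +3) → (-2, 10)

(-2, 10)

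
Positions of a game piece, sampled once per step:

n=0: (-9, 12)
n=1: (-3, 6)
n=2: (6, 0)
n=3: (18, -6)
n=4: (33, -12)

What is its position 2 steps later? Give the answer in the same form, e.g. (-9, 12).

(72, -24)

Successive displacements: (+6, -6), (+9, -6), (+12, -6), (+15, -6) — each changes by (+3, +0).
step 5: (33, -12) + (+18, -6) → (51, -18)
step 6: (51, -18) + (+21, -6) → (72, -24)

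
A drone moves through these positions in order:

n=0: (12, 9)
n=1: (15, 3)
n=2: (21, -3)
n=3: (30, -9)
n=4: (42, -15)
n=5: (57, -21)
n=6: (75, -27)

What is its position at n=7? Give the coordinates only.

(96, -33)

Taking differences between consecutive positions: (+3, -6), (+6, -6), (+9, -6), (+12, -6), (+15, -6), (+18, -6). These grow by (+3, +0) each step.
step 7: (75, -27) + (+21, -6) → (96, -33)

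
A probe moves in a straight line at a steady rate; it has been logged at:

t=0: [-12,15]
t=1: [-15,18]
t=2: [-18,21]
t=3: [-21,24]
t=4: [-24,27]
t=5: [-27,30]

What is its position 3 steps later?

[-36,39]

The position changes by [-3,+3] every step.
step 6: [-27,30] + [-3,+3] → [-30,33]
step 7: [-30,33] + [-3,+3] → [-33,36]
step 8: [-33,36] + [-3,+3] → [-36,39]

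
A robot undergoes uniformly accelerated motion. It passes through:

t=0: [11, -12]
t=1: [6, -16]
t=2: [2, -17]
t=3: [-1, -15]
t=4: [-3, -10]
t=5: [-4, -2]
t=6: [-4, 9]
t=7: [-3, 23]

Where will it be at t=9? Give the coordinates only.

Successive displacements: [-5, -4], [-4, -1], [-3, +2], [-2, +5], [-1, +8], [+0, +11], [+1, +14] — each changes by [+1, +3].
step 8: [-3, 23] + [+2, +17] → [-1, 40]
step 9: [-1, 40] + [+3, +20] → [2, 60]

[2, 60]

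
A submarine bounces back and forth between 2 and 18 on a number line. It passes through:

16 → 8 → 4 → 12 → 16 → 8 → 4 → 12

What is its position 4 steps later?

The value reflects between 2 and 18, moving 8 per step.
  step 8: 12 → 16
  step 9: 16 → 8
  step 10: 8 → 4
  step 11: 4 → 12

12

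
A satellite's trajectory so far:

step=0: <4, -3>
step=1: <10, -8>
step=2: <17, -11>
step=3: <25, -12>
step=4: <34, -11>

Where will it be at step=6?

<55, -3>

Taking differences between consecutive positions: <+6, -5>, <+7, -3>, <+8, -1>, <+9, +1>. These grow by <+1, +2> each step.
step 5: <34, -11> + <+10, +3> → <44, -8>
step 6: <44, -8> + <+11, +5> → <55, -3>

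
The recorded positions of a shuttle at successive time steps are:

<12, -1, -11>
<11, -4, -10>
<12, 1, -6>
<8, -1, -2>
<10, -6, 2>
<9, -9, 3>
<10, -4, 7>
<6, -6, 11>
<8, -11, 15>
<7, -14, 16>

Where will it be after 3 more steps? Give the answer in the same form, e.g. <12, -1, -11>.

<6, -16, 28>

Step-to-step displacements: <-1, -3, +1>, <+1, +5, +4>, <-4, -2, +4>, <+2, -5, +4>, <-1, -3, +1>, <+1, +5, +4>, <-4, -2, +4>, <+2, -5, +4>, <-1, -3, +1> — a repeating cycle of length 4.
step 10: apply <+1, +5, +4> → <8, -9, 20>
step 11: apply <-4, -2, +4> → <4, -11, 24>
step 12: apply <+2, -5, +4> → <6, -16, 28>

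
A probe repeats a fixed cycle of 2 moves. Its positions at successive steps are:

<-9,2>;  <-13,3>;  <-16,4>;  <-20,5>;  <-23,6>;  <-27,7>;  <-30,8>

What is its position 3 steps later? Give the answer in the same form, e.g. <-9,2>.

<-41,11>

Step-to-step displacements: <-4,+1>, <-3,+1>, <-4,+1>, <-3,+1>, <-4,+1>, <-3,+1> — a repeating cycle of length 2.
step 7: apply <-4,+1> → <-34,9>
step 8: apply <-3,+1> → <-37,10>
step 9: apply <-4,+1> → <-41,11>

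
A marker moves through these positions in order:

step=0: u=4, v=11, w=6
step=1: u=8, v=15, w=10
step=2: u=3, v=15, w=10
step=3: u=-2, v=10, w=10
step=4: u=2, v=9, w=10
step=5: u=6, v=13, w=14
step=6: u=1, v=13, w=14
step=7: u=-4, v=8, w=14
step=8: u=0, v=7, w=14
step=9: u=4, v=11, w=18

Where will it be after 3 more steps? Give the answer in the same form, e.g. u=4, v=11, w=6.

Step-to-step displacements: (+4, +4, +4), (-5, +0, +0), (-5, -5, +0), (+4, -1, +0), (+4, +4, +4), (-5, +0, +0), (-5, -5, +0), (+4, -1, +0), (+4, +4, +4) — a repeating cycle of length 4.
step 10: apply (-5, +0, +0) → u=-1, v=11, w=18
step 11: apply (-5, -5, +0) → u=-6, v=6, w=18
step 12: apply (+4, -1, +0) → u=-2, v=5, w=18

u=-2, v=5, w=18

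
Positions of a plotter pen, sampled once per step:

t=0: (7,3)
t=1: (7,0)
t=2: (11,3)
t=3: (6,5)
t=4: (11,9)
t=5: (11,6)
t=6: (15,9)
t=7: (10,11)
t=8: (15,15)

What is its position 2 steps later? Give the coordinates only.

Differencing gives (+0,-3), (+4,+3), (-5,+2), (+5,+4), (+0,-3), (+4,+3), (-5,+2), (+5,+4). This is the pattern (+0,-3), (+4,+3), (-5,+2), (+5,+4) repeated.
step 9: apply (+0,-3) → (15,12)
step 10: apply (+4,+3) → (19,15)

(19,15)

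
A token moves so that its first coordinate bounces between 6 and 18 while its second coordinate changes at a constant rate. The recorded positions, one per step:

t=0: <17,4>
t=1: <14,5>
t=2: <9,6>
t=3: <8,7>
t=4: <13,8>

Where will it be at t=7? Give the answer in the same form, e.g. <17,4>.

<8,11>

The first coordinate travels 5 per step and bounces off the walls at 6 and 18.
  step 5: 13 → 18
  step 6: 18 → 13
  step 7: 13 → 8
The second coordinate changes by +1 each step: at step 7 it is 11.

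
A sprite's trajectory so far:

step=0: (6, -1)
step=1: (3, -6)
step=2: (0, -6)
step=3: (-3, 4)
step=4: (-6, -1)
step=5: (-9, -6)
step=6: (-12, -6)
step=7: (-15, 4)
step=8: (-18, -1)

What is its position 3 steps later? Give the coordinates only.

The first coordinate changes by -3 each step, so at step 11 it is 6 + 11·(-3) = -27.
The second coordinate repeats the cycle [-1, -6, -6, 4] with period 4; step 11 mod 4 = 3, giving 4.

(-27, 4)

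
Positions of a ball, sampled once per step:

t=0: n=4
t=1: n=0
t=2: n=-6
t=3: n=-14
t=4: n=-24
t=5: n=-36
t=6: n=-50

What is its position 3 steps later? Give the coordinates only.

First differences are -4, -6, -8, -10, -12, -14; their common second difference is -2 (constant acceleration).
step 7: -50 − 16 → n=-66
step 8: -66 − 18 → n=-84
step 9: -84 − 20 → n=-104

n=-104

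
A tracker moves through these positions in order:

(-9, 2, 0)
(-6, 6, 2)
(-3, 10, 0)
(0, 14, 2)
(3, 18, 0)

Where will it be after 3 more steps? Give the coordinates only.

(12, 30, 2)

The first coordinate changes by +3 each step, so at step 7 it is -9 + 7·(3) = 12.
The second coordinate changes by +4 each step, so at step 7 it is 2 + 7·(4) = 30.
The third coordinate repeats the cycle [0, 2] with period 2; step 7 mod 2 = 1, giving 2.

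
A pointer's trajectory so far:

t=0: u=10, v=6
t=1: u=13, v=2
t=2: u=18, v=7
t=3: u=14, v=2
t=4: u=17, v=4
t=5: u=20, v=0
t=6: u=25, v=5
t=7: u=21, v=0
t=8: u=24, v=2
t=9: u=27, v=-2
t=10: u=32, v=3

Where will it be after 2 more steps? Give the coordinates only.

The moves between consecutive positions are (+3, -4), (+5, +5), (-4, -5), (+3, +2), (+3, -4), (+5, +5), (-4, -5), (+3, +2), (+3, -4), (+5, +5); they repeat the 4-cycle [(+3, -4), (+5, +5), (-4, -5), (+3, +2)].
step 11: apply (-4, -5) → u=28, v=-2
step 12: apply (+3, +2) → u=31, v=0

u=31, v=0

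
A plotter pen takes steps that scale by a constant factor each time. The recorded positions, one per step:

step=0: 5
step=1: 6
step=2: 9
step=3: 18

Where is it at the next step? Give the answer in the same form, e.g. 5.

45

Consecutive displacements +1, +3, +9 scale by a factor of 3 each step.
step 4: 18 + 27 → 45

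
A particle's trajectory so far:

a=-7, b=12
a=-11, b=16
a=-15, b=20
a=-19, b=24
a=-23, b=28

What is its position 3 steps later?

The position changes by (-4, +4) every step.
step 5: a=-23, b=28 + (-4, +4) → a=-27, b=32
step 6: a=-27, b=32 + (-4, +4) → a=-31, b=36
step 7: a=-31, b=36 + (-4, +4) → a=-35, b=40

a=-35, b=40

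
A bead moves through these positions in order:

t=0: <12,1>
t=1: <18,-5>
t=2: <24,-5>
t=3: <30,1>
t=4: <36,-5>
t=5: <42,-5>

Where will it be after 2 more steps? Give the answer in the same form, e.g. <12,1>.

First: linear, +6 per step → 54 at step 7.
Second: cycles through 1, -5, -5 every 3 steps. Step 7 lands at position 1 of the cycle → -5.

<54,-5>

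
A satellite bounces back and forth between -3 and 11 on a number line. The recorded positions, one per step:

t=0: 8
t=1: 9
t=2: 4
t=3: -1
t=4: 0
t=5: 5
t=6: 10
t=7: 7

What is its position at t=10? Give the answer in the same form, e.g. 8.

2

The value reflects between -3 and 11, moving 5 per step.
  step 8: 7 → 2
  step 9: 2 → -3
  step 10: -3 → 2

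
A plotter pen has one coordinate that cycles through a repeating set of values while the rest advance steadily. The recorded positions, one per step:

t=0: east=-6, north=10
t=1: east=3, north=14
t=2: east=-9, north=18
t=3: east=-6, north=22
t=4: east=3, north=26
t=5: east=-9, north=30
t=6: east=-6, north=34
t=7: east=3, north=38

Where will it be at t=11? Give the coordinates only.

The east coordinate repeats the cycle [-6, 3, -9] with period 3; step 11 mod 3 = 2, giving -9.
The north coordinate changes by +4 each step, so at step 11 it is 10 + 11·(4) = 54.

east=-9, north=54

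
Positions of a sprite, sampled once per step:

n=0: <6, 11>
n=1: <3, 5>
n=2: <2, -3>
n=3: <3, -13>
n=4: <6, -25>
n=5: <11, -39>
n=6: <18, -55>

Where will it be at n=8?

<38, -93>

Successive displacements: <-3, -6>, <-1, -8>, <+1, -10>, <+3, -12>, <+5, -14>, <+7, -16> — each changes by <+2, -2>.
step 7: <18, -55> + <+9, -18> → <27, -73>
step 8: <27, -73> + <+11, -20> → <38, -93>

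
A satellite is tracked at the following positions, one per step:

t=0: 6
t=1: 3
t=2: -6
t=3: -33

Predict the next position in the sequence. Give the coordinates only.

-114

Consecutive displacements -3, -9, -27 scale by a factor of 3 each step.
step 4: -33 − 81 → -114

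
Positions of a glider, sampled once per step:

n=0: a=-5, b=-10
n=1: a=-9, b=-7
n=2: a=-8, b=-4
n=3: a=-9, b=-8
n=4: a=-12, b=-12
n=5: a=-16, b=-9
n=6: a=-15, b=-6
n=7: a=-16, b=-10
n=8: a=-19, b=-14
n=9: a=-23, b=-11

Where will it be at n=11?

a=-23, b=-12

The moves between consecutive positions are (-4, +3), (+1, +3), (-1, -4), (-3, -4), (-4, +3), (+1, +3), (-1, -4), (-3, -4), (-4, +3); they repeat the 4-cycle [(-4, +3), (+1, +3), (-1, -4), (-3, -4)].
step 10: apply (+1, +3) → a=-22, b=-8
step 11: apply (-1, -4) → a=-23, b=-12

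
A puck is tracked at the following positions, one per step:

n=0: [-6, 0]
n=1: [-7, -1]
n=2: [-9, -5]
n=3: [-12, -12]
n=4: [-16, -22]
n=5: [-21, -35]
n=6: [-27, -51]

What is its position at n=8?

First differences are [-1, -1], [-2, -4], [-3, -7], [-4, -10], [-5, -13], [-6, -16]; their common second difference is [-1, -3] (constant acceleration).
step 7: [-27, -51] + [-7, -19] → [-34, -70]
step 8: [-34, -70] + [-8, -22] → [-42, -92]

[-42, -92]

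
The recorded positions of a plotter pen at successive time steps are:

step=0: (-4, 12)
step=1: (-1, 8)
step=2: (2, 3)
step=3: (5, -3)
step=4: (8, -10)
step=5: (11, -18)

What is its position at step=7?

(17, -37)

Successive displacements: (+3, -4), (+3, -5), (+3, -6), (+3, -7), (+3, -8) — each changes by (+0, -1).
step 6: (11, -18) + (+3, -9) → (14, -27)
step 7: (14, -27) + (+3, -10) → (17, -37)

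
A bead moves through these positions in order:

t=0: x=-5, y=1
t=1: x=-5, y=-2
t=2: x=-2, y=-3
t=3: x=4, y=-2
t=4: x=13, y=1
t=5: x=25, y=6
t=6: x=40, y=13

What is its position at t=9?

Taking differences between consecutive positions: (+0, -3), (+3, -1), (+6, +1), (+9, +3), (+12, +5), (+15, +7). These grow by (+3, +2) each step.
step 7: x=40, y=13 + (+18, +9) → x=58, y=22
step 8: x=58, y=22 + (+21, +11) → x=79, y=33
step 9: x=79, y=33 + (+24, +13) → x=103, y=46

x=103, y=46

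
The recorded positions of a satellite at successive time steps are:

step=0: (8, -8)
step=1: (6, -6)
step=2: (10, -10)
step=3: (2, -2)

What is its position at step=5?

Consecutive displacements (-2, +2), (+4, -4), (-8, +8) scale by a factor of -2 each step.
step 4: (2, -2) + (+16, -16) → (18, -18)
step 5: (18, -18) + (-32, +32) → (-14, 14)

(-14, 14)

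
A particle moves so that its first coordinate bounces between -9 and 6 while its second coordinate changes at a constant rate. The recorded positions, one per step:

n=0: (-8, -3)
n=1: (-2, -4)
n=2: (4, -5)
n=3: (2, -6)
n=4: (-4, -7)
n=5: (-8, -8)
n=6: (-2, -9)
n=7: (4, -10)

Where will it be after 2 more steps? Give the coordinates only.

(-4, -12)

The first coordinate travels 6 per step and bounces off the walls at -9 and 6.
  step 8: 4 → 2
  step 9: 2 → -4
The second coordinate changes by -1 each step: at step 9 it is -12.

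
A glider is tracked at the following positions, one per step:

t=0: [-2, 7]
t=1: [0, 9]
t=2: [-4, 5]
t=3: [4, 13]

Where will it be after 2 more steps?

Consecutive displacements [+2, +2], [-4, -4], [+8, +8] scale by a factor of -2 each step.
step 4: [4, 13] + [-16, -16] → [-12, -3]
step 5: [-12, -3] + [+32, +32] → [20, 29]

[20, 29]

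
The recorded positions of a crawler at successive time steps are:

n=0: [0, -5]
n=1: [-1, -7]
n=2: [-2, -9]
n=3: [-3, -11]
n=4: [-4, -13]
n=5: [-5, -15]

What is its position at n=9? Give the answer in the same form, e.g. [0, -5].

Constant displacement of [-1, -2] per step.
step 6: [-5, -15] + [-1, -2] → [-6, -17]
step 7: [-6, -17] + [-1, -2] → [-7, -19]
step 8: [-7, -19] + [-1, -2] → [-8, -21]
step 9: [-8, -21] + [-1, -2] → [-9, -23]

[-9, -23]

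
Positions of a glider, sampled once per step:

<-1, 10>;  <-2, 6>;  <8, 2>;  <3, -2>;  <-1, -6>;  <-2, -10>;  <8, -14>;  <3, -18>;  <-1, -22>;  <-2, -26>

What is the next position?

The first coordinate repeats the cycle [-1, -2, 8, 3] with period 4; step 10 mod 4 = 2, giving 8.
The second coordinate changes by -4 each step, so at step 10 it is 10 + 10·(-4) = -30.

<8, -30>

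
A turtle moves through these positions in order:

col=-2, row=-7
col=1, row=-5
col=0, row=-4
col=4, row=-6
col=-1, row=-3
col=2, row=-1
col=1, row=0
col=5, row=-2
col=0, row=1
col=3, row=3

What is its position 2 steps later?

col=6, row=2

The moves between consecutive positions are (+3,+2), (-1,+1), (+4,-2), (-5,+3), (+3,+2), (-1,+1), (+4,-2), (-5,+3), (+3,+2); they repeat the 4-cycle [(+3,+2), (-1,+1), (+4,-2), (-5,+3)].
step 10: apply (-1,+1) → col=2, row=4
step 11: apply (+4,-2) → col=6, row=2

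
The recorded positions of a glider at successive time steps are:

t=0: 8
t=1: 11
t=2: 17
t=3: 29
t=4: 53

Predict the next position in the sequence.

101

Consecutive displacements +3, +6, +12, +24 scale by a factor of 2 each step.
step 5: 53 + 48 → 101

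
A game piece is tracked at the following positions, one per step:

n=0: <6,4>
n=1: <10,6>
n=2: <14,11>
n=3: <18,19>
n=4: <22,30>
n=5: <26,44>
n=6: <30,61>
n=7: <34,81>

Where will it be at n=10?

Taking differences between consecutive positions: <+4,+2>, <+4,+5>, <+4,+8>, <+4,+11>, <+4,+14>, <+4,+17>, <+4,+20>. These grow by <+0,+3> each step.
step 8: <34,81> + <+4,+23> → <38,104>
step 9: <38,104> + <+4,+26> → <42,130>
step 10: <42,130> + <+4,+29> → <46,159>

<46,159>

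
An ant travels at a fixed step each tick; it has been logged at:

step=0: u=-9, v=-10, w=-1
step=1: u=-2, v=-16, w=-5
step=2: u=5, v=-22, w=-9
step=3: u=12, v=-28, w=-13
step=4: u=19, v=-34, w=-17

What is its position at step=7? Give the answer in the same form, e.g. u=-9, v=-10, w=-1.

u=40, v=-52, w=-29

Each step adds (+7,-6,-4) to the position.
step 5: u=19, v=-34, w=-17 + (+7,-6,-4) → u=26, v=-40, w=-21
step 6: u=26, v=-40, w=-21 + (+7,-6,-4) → u=33, v=-46, w=-25
step 7: u=33, v=-46, w=-25 + (+7,-6,-4) → u=40, v=-52, w=-29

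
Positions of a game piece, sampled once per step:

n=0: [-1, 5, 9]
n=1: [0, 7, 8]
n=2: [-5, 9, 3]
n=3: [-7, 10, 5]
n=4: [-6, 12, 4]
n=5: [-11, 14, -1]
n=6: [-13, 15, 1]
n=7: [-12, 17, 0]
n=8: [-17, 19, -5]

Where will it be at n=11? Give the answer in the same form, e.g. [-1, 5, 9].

[-23, 24, -9]

Step-to-step displacements: [+1, +2, -1], [-5, +2, -5], [-2, +1, +2], [+1, +2, -1], [-5, +2, -5], [-2, +1, +2], [+1, +2, -1], [-5, +2, -5] — a repeating cycle of length 3.
step 9: apply [-2, +1, +2] → [-19, 20, -3]
step 10: apply [+1, +2, -1] → [-18, 22, -4]
step 11: apply [-5, +2, -5] → [-23, 24, -9]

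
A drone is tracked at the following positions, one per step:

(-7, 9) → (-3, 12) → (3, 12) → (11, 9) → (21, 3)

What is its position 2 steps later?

(47, -18)

Taking differences between consecutive positions: (+4, +3), (+6, +0), (+8, -3), (+10, -6). These grow by (+2, -3) each step.
step 5: (21, 3) + (+12, -9) → (33, -6)
step 6: (33, -6) + (+14, -12) → (47, -18)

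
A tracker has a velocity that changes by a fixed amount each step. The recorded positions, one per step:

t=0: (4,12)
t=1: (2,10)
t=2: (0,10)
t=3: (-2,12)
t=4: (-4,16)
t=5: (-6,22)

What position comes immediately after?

(-8,30)

Successive displacements: (-2,-2), (-2,+0), (-2,+2), (-2,+4), (-2,+6) — each changes by (+0,+2).
step 6: (-6,22) + (-2,+8) → (-8,30)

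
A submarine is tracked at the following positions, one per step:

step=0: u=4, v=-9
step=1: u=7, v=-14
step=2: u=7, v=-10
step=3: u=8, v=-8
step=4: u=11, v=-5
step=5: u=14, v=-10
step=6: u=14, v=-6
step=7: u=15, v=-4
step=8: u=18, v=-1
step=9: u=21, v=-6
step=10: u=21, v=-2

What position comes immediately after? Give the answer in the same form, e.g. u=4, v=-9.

u=22, v=0

Step-to-step displacements: (+3, -5), (+0, +4), (+1, +2), (+3, +3), (+3, -5), (+0, +4), (+1, +2), (+3, +3), (+3, -5), (+0, +4) — a repeating cycle of length 4.
step 11: apply (+1, +2) → u=22, v=0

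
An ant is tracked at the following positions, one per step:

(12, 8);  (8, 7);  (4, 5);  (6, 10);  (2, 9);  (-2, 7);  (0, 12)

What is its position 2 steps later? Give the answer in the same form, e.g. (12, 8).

Step-to-step displacements: (-4, -1), (-4, -2), (+2, +5), (-4, -1), (-4, -2), (+2, +5) — a repeating cycle of length 3.
step 7: apply (-4, -1) → (-4, 11)
step 8: apply (-4, -2) → (-8, 9)

(-8, 9)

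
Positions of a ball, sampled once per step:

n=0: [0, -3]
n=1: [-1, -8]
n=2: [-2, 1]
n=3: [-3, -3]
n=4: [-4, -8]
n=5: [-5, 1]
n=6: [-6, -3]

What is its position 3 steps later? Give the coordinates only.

The first coordinate changes by -1 each step, so at step 9 it is 0 + 9·(-1) = -9.
The second coordinate repeats the cycle [-3, -8, 1] with period 3; step 9 mod 3 = 0, giving -3.

[-9, -3]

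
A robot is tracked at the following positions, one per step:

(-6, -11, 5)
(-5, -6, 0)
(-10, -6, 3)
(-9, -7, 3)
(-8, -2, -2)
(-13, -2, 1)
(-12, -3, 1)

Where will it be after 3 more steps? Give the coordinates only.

Differencing gives (+1, +5, -5), (-5, +0, +3), (+1, -1, +0), (+1, +5, -5), (-5, +0, +3), (+1, -1, +0). This is the pattern (+1, +5, -5), (-5, +0, +3), (+1, -1, +0) repeated.
step 7: apply (+1, +5, -5) → (-11, 2, -4)
step 8: apply (-5, +0, +3) → (-16, 2, -1)
step 9: apply (+1, -1, +0) → (-15, 1, -1)

(-15, 1, -1)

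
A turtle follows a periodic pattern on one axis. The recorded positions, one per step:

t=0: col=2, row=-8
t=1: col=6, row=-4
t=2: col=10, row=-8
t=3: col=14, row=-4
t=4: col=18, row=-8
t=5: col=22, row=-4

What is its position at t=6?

The col coordinate changes by +4 each step, so at step 6 it is 2 + 6·(4) = 26.
The row coordinate repeats the cycle [-8, -4] with period 2; step 6 mod 2 = 0, giving -8.

col=26, row=-8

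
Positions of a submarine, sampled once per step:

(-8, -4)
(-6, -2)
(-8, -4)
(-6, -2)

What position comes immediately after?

(-8, -4)

Step-to-step displacements: (+2, +2), (-2, -2), (+2, +2); each is -1× the previous.
step 4: (-6, -2) + (-2, -2) → (-8, -4)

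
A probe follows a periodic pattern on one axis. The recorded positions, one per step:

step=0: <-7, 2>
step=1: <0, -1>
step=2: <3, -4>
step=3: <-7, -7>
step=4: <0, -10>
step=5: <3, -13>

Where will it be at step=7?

The first coordinate repeats the cycle [-7, 0, 3] with period 3; step 7 mod 3 = 1, giving 0.
The second coordinate changes by -3 each step, so at step 7 it is 2 + 7·(-3) = -19.

<0, -19>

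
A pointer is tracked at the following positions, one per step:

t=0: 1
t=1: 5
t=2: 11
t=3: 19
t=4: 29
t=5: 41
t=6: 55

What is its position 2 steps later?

First differences are +4, +6, +8, +10, +12, +14; their common second difference is +2 (constant acceleration).
step 7: 55 + 16 → 71
step 8: 71 + 18 → 89

89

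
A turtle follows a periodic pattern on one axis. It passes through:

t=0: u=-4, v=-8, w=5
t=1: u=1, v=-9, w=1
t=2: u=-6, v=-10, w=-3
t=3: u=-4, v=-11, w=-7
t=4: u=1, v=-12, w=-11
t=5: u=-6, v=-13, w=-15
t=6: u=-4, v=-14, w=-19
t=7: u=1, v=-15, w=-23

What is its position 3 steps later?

u=1, v=-18, w=-35

The u coordinate repeats the cycle [-4, 1, -6] with period 3; step 10 mod 3 = 1, giving 1.
The v coordinate changes by -1 each step, so at step 10 it is -8 + 10·(-1) = -18.
The w coordinate changes by -4 each step, so at step 10 it is 5 + 10·(-4) = -35.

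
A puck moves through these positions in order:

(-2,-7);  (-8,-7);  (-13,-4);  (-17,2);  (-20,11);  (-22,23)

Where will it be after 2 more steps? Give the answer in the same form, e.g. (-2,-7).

(-23,56)

First differences are (-6,+0), (-5,+3), (-4,+6), (-3,+9), (-2,+12); their common second difference is (+1,+3) (constant acceleration).
step 6: (-22,23) + (-1,+15) → (-23,38)
step 7: (-23,38) + (+0,+18) → (-23,56)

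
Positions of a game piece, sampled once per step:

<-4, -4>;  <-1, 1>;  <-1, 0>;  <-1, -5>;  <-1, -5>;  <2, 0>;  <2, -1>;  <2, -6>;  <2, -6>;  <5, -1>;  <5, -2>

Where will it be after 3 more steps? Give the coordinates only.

The moves between consecutive positions are <+3, +5>, <+0, -1>, <+0, -5>, <+0, +0>, <+3, +5>, <+0, -1>, <+0, -5>, <+0, +0>, <+3, +5>, <+0, -1>; they repeat the 4-cycle [<+3, +5>, <+0, -1>, <+0, -5>, <+0, +0>].
step 11: apply <+0, -5> → <5, -7>
step 12: apply <+0, +0> → <5, -7>
step 13: apply <+3, +5> → <8, -2>

<8, -2>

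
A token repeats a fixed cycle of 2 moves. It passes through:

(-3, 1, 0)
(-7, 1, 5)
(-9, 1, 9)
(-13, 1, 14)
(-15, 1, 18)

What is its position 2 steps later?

(-21, 1, 27)

Differencing gives (-4, +0, +5), (-2, +0, +4), (-4, +0, +5), (-2, +0, +4). This is the pattern (-4, +0, +5), (-2, +0, +4) repeated.
step 5: apply (-4, +0, +5) → (-19, 1, 23)
step 6: apply (-2, +0, +4) → (-21, 1, 27)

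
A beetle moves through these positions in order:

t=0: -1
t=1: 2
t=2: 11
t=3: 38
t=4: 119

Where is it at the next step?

362

Step-to-step displacements: +3, +9, +27, +81; each is 3× the previous.
step 5: 119 + 243 → 362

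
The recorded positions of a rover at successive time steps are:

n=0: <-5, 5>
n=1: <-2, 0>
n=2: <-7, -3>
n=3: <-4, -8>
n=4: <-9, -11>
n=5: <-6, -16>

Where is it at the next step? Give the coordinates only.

<-11, -19>

The moves between consecutive positions are <+3, -5>, <-5, -3>, <+3, -5>, <-5, -3>, <+3, -5>; they repeat the 2-cycle [<+3, -5>, <-5, -3>].
step 6: apply <-5, -3> → <-11, -19>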